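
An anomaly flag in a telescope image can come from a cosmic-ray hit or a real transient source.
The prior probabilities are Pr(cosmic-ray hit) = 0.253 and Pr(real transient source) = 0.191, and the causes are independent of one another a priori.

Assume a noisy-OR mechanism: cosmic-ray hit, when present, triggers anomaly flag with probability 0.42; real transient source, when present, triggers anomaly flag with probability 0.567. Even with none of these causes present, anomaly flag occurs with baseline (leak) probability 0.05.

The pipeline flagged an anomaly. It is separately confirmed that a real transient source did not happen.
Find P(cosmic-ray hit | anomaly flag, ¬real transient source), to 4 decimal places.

P(cosmic-ray hit | anomaly flag, ¬real transient source) ≈ 0.7526

Under noisy-OR, P(anomaly flag | causes) = 1 − (1−0.05)·∏(1−qᵢ) over the active causes.
P(anomaly flag | ¬real transient source) = 0.05*0.747 + 0.449*0.253 = 0.037350 + 0.113597 = 0.150947
The cosmic-ray hit-present share is 0.449*0.253 = 0.113597.
So P(cosmic-ray hit | anomaly flag, ¬real transient source) = 0.113597/0.150947 ≈ 0.7526.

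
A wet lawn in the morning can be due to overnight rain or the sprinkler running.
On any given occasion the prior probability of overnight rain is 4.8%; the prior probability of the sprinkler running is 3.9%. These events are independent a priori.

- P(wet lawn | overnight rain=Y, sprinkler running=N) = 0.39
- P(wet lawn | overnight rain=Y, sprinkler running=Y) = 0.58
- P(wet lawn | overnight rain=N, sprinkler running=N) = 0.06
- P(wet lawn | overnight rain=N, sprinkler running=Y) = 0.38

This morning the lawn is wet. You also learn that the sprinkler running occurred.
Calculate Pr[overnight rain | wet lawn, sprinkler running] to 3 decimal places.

Enumerate both values of overnight rain and weight by the priors:
  P(wet lawn | sprinkler running) = 0.38*0.952 + 0.58*0.048
        = 0.361760 + 0.027840 = 0.389600
Keeping only the overnight rain-present terms gives 0.027840, so
  P(overnight rain | wet lawn, sprinkler running) = 0.027840 / 0.389600 ≈ 0.071

Pr[overnight rain | wet lawn, sprinkler running] ≈ 0.071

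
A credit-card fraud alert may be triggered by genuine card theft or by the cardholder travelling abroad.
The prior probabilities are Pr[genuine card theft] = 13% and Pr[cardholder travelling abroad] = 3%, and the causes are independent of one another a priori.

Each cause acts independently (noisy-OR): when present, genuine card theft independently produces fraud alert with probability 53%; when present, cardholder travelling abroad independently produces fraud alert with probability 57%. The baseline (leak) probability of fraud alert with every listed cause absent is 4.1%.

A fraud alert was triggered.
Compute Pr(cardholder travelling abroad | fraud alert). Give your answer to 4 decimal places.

Under noisy-OR, P(fraud alert | causes) = 1 − (1−0.041)·∏(1−qᵢ) over the active causes.
For the numerator, keep only cardholder travelling abroad=true terms: 0.015337 + 0.003144 = 0.018481
Denominator P(fraud alert): 0.041*0.87*0.97 + 0.58763*0.87*0.03 + 0.54927*0.13*0.97 + 0.806186*0.13*0.03 = 0.122344
Posterior = 0.018481 / 0.122344 ≈ 0.1511

Pr(cardholder travelling abroad | fraud alert) ≈ 0.1511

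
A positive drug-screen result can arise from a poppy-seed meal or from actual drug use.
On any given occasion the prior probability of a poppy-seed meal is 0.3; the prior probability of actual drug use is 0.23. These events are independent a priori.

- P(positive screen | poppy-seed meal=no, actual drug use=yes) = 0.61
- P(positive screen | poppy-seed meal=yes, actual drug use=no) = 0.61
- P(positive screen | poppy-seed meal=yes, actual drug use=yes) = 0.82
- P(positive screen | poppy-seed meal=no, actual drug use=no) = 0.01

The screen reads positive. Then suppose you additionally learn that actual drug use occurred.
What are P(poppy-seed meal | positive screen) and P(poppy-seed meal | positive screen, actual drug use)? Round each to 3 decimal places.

P(positive screen) = 0.01×0.7×0.77 + 0.61×0.7×0.23 + 0.61×0.3×0.77 + 0.82×0.3×0.23 = 0.005390 + 0.098210 + 0.140910 + 0.056580 = 0.301090
The poppy-seed meal-present share is 0.140910 + 0.056580 = 0.197490.
Hence the posterior is 0.197490/0.301090 ≈ 0.656.

With the extra evidence:
Sum P(positive screen|·) weighted by the priors over both values of poppy-seed meal:
  P(positive screen | actual drug use) = 0.61*0.7 + 0.82*0.3
        = 0.427000 + 0.246000 = 0.673000
Configurations with poppy-seed meal contribute 0.246000, so
  P(poppy-seed meal | positive screen, actual drug use) = 0.246000 / 0.673000 ≈ 0.366

P(poppy-seed meal | positive screen) ≈ 0.656; P(poppy-seed meal | positive screen, actual drug use) ≈ 0.366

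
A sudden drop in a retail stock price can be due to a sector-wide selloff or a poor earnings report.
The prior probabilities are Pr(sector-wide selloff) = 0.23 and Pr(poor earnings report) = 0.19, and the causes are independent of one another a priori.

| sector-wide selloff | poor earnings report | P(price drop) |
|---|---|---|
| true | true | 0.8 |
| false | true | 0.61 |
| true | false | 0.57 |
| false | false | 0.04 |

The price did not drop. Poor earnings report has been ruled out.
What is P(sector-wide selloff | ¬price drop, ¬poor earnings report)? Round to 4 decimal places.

P(sector-wide selloff | ¬price drop, ¬poor earnings report) ≈ 0.1180

Numerator (weight on configurations with sector-wide selloff): 0.43×0.23 = 0.098900
Normalizer over all consistent configurations: 0.96×0.77 + 0.43×0.23 = 0.838100
P(sector-wide selloff | ¬price drop, ¬poor earnings report) = 0.098900/0.838100 ≈ 0.1180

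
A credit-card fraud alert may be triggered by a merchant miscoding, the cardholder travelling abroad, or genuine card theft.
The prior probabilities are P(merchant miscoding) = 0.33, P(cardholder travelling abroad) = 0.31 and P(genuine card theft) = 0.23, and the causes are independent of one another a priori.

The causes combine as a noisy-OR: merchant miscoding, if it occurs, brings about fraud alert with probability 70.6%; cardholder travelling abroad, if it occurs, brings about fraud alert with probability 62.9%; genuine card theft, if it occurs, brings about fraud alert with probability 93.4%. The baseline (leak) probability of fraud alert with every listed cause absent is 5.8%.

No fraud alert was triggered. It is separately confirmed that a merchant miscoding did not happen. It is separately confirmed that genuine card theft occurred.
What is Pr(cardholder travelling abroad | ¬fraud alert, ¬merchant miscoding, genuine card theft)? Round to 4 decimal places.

Pr(cardholder travelling abroad | ¬fraud alert, ¬merchant miscoding, genuine card theft) ≈ 0.1429

Under noisy-OR, P(fraud alert | causes) = 1 − (1−0.058)·∏(1−qᵢ) over the active causes.
P(¬fraud alert | ¬merchant miscoding, genuine card theft) = 0.062172×0.69 + 0.023066×0.31 = 0.042899 + 0.007150 = 0.050049
Of this, 0.007150 comes from 0.023066×0.31 (the cardholder travelling abroad=true cases).
So P(cardholder travelling abroad | ¬fraud alert, ¬merchant miscoding, genuine card theft) = 0.007150/0.050049 ≈ 0.1429.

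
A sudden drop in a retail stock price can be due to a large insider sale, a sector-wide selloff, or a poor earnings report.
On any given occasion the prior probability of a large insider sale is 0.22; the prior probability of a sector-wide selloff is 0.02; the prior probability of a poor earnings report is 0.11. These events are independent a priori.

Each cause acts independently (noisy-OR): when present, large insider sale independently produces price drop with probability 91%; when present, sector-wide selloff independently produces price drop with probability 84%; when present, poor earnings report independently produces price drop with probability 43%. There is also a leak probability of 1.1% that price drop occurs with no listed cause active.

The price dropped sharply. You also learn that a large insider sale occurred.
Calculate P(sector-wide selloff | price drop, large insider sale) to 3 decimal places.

P(sector-wide selloff | price drop, large insider sale) ≈ 0.022

Under noisy-OR, P(price drop | causes) = 1 − (1−0.011)·∏(1−qᵢ) over the active causes.
Weight on sector-wide selloff=true, given the evidence: 0.017546 + 0.002182 = 0.019728
Normalizer over all consistent configurations: 0.91099×0.98×0.89 + 0.949264×0.98×0.11 + 0.985758×0.02×0.89 + 0.991882×0.02×0.11 = 0.916624
P(sector-wide selloff | price drop, large insider sale) = 0.019728/0.916624 ≈ 0.022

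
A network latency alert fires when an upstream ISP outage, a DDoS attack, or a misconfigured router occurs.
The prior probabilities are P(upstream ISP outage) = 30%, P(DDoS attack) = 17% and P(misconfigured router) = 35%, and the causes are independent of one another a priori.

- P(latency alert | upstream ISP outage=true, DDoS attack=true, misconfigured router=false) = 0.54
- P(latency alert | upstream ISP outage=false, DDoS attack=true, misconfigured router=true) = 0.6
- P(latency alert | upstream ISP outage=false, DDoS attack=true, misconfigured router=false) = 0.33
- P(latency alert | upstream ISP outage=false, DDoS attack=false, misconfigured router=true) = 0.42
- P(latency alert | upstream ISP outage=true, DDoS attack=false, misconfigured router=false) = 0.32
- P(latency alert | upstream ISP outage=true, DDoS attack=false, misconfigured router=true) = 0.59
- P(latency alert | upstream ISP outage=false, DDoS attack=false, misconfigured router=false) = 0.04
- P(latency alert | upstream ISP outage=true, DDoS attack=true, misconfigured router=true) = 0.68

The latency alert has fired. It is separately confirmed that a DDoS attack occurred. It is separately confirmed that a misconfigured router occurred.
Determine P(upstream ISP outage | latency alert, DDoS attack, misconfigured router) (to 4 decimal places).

P(upstream ISP outage | latency alert, DDoS attack, misconfigured router) ≈ 0.3269

Enumerate both values of upstream ISP outage and weight by the priors:
  P(latency alert | DDoS attack, misconfigured router) = 0.6×0.7 + 0.68×0.3
        = 0.420000 + 0.204000 = 0.624000
Keeping only the upstream ISP outage-present terms gives 0.204000, so
  P(upstream ISP outage | latency alert, DDoS attack, misconfigured router) = 0.204000 / 0.624000 ≈ 0.3269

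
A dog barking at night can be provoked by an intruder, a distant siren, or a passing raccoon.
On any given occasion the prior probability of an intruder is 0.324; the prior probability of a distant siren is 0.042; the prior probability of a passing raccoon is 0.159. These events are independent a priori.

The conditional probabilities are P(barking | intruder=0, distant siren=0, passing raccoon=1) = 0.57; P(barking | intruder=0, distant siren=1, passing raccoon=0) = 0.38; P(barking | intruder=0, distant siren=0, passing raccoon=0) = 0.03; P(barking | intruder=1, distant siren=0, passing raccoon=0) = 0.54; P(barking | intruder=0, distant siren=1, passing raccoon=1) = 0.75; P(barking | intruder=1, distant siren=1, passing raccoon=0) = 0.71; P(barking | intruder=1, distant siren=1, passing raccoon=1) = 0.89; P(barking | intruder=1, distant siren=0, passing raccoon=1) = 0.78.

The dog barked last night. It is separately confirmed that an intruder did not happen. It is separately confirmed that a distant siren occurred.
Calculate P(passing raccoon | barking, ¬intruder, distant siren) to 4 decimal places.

Numerator (weight on configurations with passing raccoon): 0.75*0.159 = 0.119250
Normalizer over all consistent configurations: 0.38*0.841 + 0.75*0.159 = 0.438830
P(passing raccoon | barking, ¬intruder, distant siren) = 0.119250/0.438830 ≈ 0.2717

P(passing raccoon | barking, ¬intruder, distant siren) ≈ 0.2717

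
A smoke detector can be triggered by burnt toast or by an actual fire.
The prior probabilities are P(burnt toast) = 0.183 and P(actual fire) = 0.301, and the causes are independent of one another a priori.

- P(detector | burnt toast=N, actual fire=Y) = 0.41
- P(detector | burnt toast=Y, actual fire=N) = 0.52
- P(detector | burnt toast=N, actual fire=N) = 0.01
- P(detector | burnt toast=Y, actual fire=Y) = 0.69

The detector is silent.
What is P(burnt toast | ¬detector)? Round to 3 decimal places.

P(burnt toast | ¬detector) ≈ 0.099

Weight on burnt toast=true, given the evidence: 0.061400 + 0.017076 = 0.078476
Denominator P(¬detector): 0.99×0.817×0.699 + 0.59×0.817×0.301 + 0.48×0.183×0.699 + 0.31×0.183×0.301 = 0.788939
P(burnt toast | ¬detector) = 0.078476/0.788939 ≈ 0.099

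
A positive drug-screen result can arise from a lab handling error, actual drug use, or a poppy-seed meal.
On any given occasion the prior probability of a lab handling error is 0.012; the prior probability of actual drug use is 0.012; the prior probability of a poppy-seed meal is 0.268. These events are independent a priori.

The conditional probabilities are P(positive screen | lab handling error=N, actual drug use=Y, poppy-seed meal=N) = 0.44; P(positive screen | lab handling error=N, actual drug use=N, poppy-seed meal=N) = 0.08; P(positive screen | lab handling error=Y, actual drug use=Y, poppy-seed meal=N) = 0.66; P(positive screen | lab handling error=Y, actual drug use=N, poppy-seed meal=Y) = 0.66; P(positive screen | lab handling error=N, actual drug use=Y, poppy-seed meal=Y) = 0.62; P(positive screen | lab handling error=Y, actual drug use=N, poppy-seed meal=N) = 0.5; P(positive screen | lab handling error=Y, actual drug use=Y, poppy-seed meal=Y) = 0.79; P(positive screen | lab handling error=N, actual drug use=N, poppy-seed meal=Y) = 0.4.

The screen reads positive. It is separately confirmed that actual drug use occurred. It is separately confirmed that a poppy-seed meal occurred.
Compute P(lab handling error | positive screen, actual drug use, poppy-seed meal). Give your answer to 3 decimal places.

P(lab handling error | positive screen, actual drug use, poppy-seed meal) ≈ 0.015

Sum P(positive screen|·) weighted by the priors over both values of lab handling error:
  P(positive screen | actual drug use, poppy-seed meal) = 0.62*0.988 + 0.79*0.012
        = 0.612560 + 0.009480 = 0.622040
Keeping only the lab handling error-present terms gives 0.009480, so
  P(lab handling error | positive screen, actual drug use, poppy-seed meal) = 0.009480 / 0.622040 ≈ 0.015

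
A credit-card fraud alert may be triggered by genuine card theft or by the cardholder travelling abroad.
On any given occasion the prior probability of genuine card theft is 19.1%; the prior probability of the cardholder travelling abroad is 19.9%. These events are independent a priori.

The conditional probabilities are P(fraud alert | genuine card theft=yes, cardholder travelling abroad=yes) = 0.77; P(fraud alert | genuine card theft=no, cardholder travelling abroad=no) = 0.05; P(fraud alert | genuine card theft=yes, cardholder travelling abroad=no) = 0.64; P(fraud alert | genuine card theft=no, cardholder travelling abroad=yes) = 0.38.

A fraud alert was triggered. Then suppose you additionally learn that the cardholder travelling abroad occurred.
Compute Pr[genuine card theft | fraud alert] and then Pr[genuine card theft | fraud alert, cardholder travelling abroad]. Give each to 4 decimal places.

Pr[genuine card theft | fraud alert] ≈ 0.5761; Pr[genuine card theft | fraud alert, cardholder travelling abroad] ≈ 0.3236

Sum P(fraud alert|·) weighted by the priors over the 4 (genuine card theft, cardholder travelling abroad) configurations:
  P(fraud alert) = 0.05×0.809×0.801 + 0.38×0.809×0.199 + 0.64×0.191×0.801 + 0.77×0.191×0.199
        = 0.032400 + 0.061177 + 0.097914 + 0.029267 = 0.220758
Configurations with genuine card theft contribute 0.127181, so
  P(genuine card theft | fraud alert) = 0.127181 / 0.220758 ≈ 0.5761

With the extra evidence:
Weight on genuine card theft=true, given the evidence: 0.77·0.191 = 0.147070
Normalizer over all consistent configurations: 0.38·0.809 + 0.77·0.191 = 0.454490
P(genuine card theft | fraud alert, cardholder travelling abroad) = 0.147070/0.454490 ≈ 0.3236
Conditioning on cardholder travelling abroad lowers the posterior on genuine card theft: the classic explaining-away effect in a common-effect structure.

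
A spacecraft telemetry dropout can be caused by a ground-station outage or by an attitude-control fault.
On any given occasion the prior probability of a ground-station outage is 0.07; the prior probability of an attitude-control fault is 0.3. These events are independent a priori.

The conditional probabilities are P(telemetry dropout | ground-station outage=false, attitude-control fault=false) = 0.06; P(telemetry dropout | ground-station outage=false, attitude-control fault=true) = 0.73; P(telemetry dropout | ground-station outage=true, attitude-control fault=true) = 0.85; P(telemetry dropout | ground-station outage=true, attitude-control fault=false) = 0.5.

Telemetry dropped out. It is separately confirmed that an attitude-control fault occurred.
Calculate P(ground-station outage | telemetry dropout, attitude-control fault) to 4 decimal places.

P(ground-station outage | telemetry dropout, attitude-control fault) ≈ 0.0806

Numerator (weight on configurations with ground-station outage): 0.85×0.07 = 0.059500
Normalizer over all consistent configurations: 0.73×0.93 + 0.85×0.07 = 0.738400
P(ground-station outage | telemetry dropout, attitude-control fault) = 0.059500/0.738400 ≈ 0.0806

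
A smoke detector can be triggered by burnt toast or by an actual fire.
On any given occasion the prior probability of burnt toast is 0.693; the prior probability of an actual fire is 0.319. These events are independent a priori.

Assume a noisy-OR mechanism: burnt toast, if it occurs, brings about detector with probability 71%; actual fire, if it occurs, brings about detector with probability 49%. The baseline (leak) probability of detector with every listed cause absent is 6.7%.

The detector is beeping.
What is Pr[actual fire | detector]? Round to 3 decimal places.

Under noisy-OR, P(detector | causes) = 1 − (1−0.067)·∏(1−qᵢ) over the active causes.
P(detector) = 0.067×0.307×0.681 + 0.52417×0.307×0.319 + 0.72943×0.693×0.681 + 0.862009×0.693×0.319 = 0.014007 + 0.051334 + 0.344242 + 0.190562 = 0.600145
Restricting to configurations with actual fire present: 0.051334 + 0.190562 = 0.241896.
Hence the posterior is 0.241896/0.600145 ≈ 0.403.

Pr[actual fire | detector] ≈ 0.403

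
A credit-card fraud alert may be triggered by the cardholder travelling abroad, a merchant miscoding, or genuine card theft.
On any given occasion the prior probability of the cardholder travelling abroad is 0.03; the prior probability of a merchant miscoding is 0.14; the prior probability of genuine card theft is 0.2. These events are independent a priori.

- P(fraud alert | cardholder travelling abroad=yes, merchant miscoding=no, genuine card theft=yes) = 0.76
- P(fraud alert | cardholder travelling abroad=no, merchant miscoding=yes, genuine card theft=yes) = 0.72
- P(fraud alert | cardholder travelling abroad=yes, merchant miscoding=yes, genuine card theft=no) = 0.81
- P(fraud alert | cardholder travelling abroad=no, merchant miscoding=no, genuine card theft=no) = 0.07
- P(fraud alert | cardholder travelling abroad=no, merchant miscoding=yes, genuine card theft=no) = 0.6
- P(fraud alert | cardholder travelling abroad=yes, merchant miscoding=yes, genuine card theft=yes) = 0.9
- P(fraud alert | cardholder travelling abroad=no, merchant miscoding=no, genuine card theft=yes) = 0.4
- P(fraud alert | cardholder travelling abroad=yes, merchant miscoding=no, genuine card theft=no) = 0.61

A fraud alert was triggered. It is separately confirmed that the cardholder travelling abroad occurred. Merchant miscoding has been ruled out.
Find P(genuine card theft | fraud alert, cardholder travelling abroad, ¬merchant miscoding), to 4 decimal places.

P(genuine card theft | fraud alert, cardholder travelling abroad, ¬merchant miscoding) ≈ 0.2375

P(fraud alert | cardholder travelling abroad, ¬merchant miscoding) = 0.61×0.8 + 0.76×0.2 = 0.488000 + 0.152000 = 0.640000
Of this, 0.152000 comes from 0.76×0.2 (the genuine card theft=true cases).
So P(genuine card theft | fraud alert, cardholder travelling abroad, ¬merchant miscoding) = 0.152000/0.640000 ≈ 0.2375.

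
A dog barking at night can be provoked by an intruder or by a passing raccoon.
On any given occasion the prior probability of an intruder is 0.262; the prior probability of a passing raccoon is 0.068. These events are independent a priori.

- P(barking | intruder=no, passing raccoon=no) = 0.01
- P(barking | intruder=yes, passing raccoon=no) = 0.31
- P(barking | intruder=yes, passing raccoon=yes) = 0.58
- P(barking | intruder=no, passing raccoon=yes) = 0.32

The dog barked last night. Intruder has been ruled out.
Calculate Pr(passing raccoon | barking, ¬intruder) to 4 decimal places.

Pr(passing raccoon | barking, ¬intruder) ≈ 0.7001

Enumerate both values of passing raccoon and weight by the priors:
  P(barking | ¬intruder) = 0.01·0.932 + 0.32·0.068
        = 0.009320 + 0.021760 = 0.031080
Keeping only the passing raccoon-present terms gives 0.021760, so
  P(passing raccoon | barking, ¬intruder) = 0.021760 / 0.031080 ≈ 0.7001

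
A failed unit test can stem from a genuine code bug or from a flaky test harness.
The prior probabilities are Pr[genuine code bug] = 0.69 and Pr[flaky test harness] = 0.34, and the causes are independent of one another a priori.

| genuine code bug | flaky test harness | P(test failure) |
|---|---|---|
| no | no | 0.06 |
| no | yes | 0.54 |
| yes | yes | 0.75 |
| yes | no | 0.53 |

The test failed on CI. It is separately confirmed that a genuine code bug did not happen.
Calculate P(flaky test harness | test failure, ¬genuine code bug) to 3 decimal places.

Weight on flaky test harness=true, given the evidence: 0.54*0.34 = 0.183600
The normalizing constant is 0.06*0.66 + 0.54*0.34 = 0.223200
P(flaky test harness | test failure, ¬genuine code bug) = 0.183600/0.223200 ≈ 0.823

P(flaky test harness | test failure, ¬genuine code bug) ≈ 0.823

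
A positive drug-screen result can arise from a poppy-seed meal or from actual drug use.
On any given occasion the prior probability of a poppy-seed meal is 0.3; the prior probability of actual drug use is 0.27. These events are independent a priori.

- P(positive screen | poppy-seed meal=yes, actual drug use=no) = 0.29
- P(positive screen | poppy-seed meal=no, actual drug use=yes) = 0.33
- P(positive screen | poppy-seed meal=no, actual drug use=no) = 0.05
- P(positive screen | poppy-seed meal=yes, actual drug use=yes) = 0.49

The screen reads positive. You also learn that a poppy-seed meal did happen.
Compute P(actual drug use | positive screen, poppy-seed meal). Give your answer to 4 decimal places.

Sum P(positive screen|·) weighted by the priors over both values of actual drug use:
  P(positive screen | poppy-seed meal) = 0.29·0.73 + 0.49·0.27
        = 0.211700 + 0.132300 = 0.344000
Configurations with actual drug use contribute 0.132300, so
  P(actual drug use | positive screen, poppy-seed meal) = 0.132300 / 0.344000 ≈ 0.3846

P(actual drug use | positive screen, poppy-seed meal) ≈ 0.3846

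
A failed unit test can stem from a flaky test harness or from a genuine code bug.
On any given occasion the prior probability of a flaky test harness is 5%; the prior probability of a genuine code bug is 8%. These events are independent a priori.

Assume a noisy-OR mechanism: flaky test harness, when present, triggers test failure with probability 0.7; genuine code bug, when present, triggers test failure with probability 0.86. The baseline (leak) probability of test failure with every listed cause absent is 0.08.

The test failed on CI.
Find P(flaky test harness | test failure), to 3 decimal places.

P(flaky test harness | test failure) ≈ 0.214

Under noisy-OR, P(test failure | causes) = 1 − (1−0.08)·∏(1−qᵢ) over the active causes.
P(test failure) = 0.08*0.95*0.92 + 0.8712*0.95*0.08 + 0.724*0.05*0.92 + 0.96136*0.05*0.08 = 0.069920 + 0.066211 + 0.033304 + 0.003845 = 0.173280
The flaky test harness-present share is 0.033304 + 0.003845 = 0.037149.
So P(flaky test harness | test failure) = 0.037149/0.173280 ≈ 0.214.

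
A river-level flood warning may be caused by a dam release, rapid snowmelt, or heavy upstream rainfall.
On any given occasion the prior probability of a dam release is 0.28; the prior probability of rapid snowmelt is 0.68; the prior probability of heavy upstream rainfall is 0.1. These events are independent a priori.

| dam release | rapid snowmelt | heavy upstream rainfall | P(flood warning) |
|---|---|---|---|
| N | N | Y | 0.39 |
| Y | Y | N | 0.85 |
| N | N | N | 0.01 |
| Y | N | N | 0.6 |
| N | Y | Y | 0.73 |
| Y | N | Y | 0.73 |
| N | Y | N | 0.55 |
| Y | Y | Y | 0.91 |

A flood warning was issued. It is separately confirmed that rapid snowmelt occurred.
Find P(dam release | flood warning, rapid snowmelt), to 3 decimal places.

P(dam release | flood warning, rapid snowmelt) ≈ 0.370

Weight on dam release=true, given the evidence: 0.214200 + 0.025480 = 0.239680
Normalizer over all consistent configurations: 0.55·0.72·0.9 + 0.73·0.72·0.1 + 0.85·0.28·0.9 + 0.91·0.28·0.1 = 0.648640
P(dam release | flood warning, rapid snowmelt) = 0.239680/0.648640 ≈ 0.370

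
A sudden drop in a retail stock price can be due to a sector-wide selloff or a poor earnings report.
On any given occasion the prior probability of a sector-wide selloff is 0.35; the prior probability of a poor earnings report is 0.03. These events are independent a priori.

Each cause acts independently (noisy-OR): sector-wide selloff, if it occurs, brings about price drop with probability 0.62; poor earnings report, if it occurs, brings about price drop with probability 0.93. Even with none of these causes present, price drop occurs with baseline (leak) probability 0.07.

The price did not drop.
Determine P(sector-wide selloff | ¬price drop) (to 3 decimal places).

Under noisy-OR, P(price drop | causes) = 1 − (1−0.07)·∏(1−qᵢ) over the active causes.
P(¬price drop) = 0.93×0.65×0.97 + 0.0651×0.65×0.03 + 0.3534×0.35×0.97 + 0.024738×0.35×0.03 = 0.586365 + 0.001269 + 0.119979 + 0.000260 = 0.707873
The sector-wide selloff-present share is 0.119979 + 0.000260 = 0.120239.
So P(sector-wide selloff | ¬price drop) = 0.120239/0.707873 ≈ 0.170.

P(sector-wide selloff | ¬price drop) ≈ 0.170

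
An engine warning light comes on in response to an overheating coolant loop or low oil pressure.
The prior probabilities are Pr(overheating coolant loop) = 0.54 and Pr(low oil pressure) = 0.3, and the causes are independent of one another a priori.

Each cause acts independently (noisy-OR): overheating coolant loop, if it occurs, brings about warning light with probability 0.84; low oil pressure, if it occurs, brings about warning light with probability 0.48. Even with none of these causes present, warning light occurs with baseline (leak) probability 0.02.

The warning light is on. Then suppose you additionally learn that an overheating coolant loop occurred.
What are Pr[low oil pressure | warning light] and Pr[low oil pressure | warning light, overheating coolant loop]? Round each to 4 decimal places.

Under noisy-OR, P(warning light | causes) = 1 − (1−0.02)·∏(1−qᵢ) over the active causes.
By total probability over the 4 (overheating coolant loop, low oil pressure) configurations:
  P(warning light) = 0.02*0.46*0.7 + 0.4904*0.46*0.3 + 0.8432*0.54*0.7 + 0.918464*0.54*0.3
        = 0.006440 + 0.067675 + 0.318730 + 0.148791 = 0.541636
Configurations with low oil pressure contribute 0.216466, so
  P(low oil pressure | warning light) = 0.216466 / 0.541636 ≈ 0.3997

With the extra evidence:
P(warning light | overheating coolant loop) = 0.8432·0.7 + 0.918464·0.3 = 0.590240 + 0.275539 = 0.865779
Of this, 0.275539 comes from 0.918464·0.3 (the low oil pressure=true cases).
Hence the posterior is 0.275539/0.865779 ≈ 0.3183.
— overheating coolant loop explains away the evidence for low oil pressure.

Pr[low oil pressure | warning light] ≈ 0.3997; Pr[low oil pressure | warning light, overheating coolant loop] ≈ 0.3183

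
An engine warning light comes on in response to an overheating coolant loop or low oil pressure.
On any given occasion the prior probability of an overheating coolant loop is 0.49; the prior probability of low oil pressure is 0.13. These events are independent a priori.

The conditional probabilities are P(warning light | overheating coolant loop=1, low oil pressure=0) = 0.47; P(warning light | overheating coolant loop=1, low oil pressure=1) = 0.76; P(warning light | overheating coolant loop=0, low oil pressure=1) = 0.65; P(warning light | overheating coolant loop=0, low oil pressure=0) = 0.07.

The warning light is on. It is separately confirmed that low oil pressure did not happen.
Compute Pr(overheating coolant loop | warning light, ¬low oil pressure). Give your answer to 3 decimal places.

For the numerator, keep only overheating coolant loop=true terms: 0.47*0.49 = 0.230300
Denominator P(warning light | ¬low oil pressure): 0.07*0.51 + 0.47*0.49 = 0.266000
Posterior = 0.230300 / 0.266000 ≈ 0.866

Pr(overheating coolant loop | warning light, ¬low oil pressure) ≈ 0.866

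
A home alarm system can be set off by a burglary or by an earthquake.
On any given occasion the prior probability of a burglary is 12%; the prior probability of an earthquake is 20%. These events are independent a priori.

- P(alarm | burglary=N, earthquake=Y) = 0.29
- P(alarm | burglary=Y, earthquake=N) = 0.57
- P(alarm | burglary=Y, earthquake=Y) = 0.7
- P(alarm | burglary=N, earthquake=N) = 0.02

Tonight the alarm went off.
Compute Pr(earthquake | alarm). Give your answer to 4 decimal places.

Pr(earthquake | alarm) ≈ 0.4965

Enumerate the 4 (burglary, earthquake) configurations and weight by the priors:
  P(alarm) = 0.02·0.88·0.8 + 0.29·0.88·0.2 + 0.57·0.12·0.8 + 0.7·0.12·0.2
        = 0.014080 + 0.051040 + 0.054720 + 0.016800 = 0.136640
Keeping only the earthquake-present terms gives 0.067840, so
  P(earthquake | alarm) = 0.067840 / 0.136640 ≈ 0.4965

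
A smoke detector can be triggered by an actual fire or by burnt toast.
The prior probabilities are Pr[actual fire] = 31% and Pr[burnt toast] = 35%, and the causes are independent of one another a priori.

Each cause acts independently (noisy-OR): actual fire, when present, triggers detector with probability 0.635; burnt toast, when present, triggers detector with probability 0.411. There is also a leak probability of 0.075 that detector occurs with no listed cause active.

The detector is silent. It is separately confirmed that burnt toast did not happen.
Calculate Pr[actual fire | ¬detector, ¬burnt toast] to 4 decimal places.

Under noisy-OR, P(detector | causes) = 1 − (1−0.075)·∏(1−qᵢ) over the active causes.
P(¬detector | ¬burnt toast) = 0.925*0.69 + 0.337625*0.31 = 0.638250 + 0.104664 = 0.742914
The actual fire-present share is 0.337625*0.31 = 0.104664.
So P(actual fire | ¬detector, ¬burnt toast) = 0.104664/0.742914 ≈ 0.1409.

Pr[actual fire | ¬detector, ¬burnt toast] ≈ 0.1409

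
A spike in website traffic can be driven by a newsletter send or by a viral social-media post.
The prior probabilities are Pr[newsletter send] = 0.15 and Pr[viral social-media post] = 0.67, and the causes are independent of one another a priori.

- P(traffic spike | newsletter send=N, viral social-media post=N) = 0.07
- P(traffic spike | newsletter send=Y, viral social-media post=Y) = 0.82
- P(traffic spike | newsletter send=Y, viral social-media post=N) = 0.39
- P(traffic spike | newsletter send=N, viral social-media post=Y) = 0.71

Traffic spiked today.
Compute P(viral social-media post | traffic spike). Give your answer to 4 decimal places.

Sum P(traffic spike|·) weighted by the priors over the 4 (newsletter send, viral social-media post) configurations:
  P(traffic spike) = 0.07*0.85*0.33 + 0.71*0.85*0.67 + 0.39*0.15*0.33 + 0.82*0.15*0.67
        = 0.019635 + 0.404345 + 0.019305 + 0.082410 = 0.525695
Keeping only the viral social-media post-present terms gives 0.486755, so
  P(viral social-media post | traffic spike) = 0.486755 / 0.525695 ≈ 0.9259

P(viral social-media post | traffic spike) ≈ 0.9259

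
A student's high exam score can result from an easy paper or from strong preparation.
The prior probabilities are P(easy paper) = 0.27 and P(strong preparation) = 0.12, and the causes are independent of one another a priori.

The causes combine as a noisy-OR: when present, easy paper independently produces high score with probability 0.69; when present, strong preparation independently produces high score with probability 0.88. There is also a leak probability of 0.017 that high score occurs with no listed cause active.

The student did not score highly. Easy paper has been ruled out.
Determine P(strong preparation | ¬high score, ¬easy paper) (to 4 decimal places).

Under noisy-OR, P(high score | causes) = 1 − (1−0.017)·∏(1−qᵢ) over the active causes.
Weight on strong preparation=true, given the evidence: 0.11796×0.12 = 0.014155
Denominator P(¬high score | ¬easy paper): 0.983×0.88 + 0.11796×0.12 = 0.879195
Posterior = 0.014155 / 0.879195 ≈ 0.0161

P(strong preparation | ¬high score, ¬easy paper) ≈ 0.0161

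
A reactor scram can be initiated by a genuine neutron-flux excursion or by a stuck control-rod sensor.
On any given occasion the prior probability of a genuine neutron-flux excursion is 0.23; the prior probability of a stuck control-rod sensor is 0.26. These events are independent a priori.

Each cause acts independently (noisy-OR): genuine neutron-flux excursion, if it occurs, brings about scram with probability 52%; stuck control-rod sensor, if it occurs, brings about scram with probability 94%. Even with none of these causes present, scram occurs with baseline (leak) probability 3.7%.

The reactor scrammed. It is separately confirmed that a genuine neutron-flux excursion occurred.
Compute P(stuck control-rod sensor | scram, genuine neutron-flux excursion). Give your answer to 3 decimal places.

P(stuck control-rod sensor | scram, genuine neutron-flux excursion) ≈ 0.388

Under noisy-OR, P(scram | causes) = 1 − (1−0.037)·∏(1−qᵢ) over the active causes.
Enumerate both values of stuck control-rod sensor and weight by the priors:
  P(scram | genuine neutron-flux excursion) = 0.53776×0.74 + 0.972266×0.26
        = 0.397942 + 0.252789 = 0.650731
The terms with stuck control-rod sensor present sum to 0.252789, so
  P(stuck control-rod sensor | scram, genuine neutron-flux excursion) = 0.252789 / 0.650731 ≈ 0.388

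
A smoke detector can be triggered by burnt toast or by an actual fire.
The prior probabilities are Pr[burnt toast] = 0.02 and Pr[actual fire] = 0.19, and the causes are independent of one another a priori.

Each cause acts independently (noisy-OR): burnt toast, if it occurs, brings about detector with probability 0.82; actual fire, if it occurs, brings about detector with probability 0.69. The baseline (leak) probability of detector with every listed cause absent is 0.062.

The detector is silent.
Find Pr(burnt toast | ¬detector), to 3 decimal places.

Under noisy-OR, P(detector | causes) = 1 − (1−0.062)·∏(1−qᵢ) over the active causes.
Sum P(¬detector|·) weighted by the priors over the 4 (burnt toast, actual fire) configurations:
  P(¬detector) = 0.938*0.98*0.81 + 0.29078*0.98*0.19 + 0.16884*0.02*0.81 + 0.05234*0.02*0.19
        = 0.744584 + 0.054143 + 0.002735 + 0.000199 = 0.801661
The terms with burnt toast present sum to 0.002934, so
  P(burnt toast | ¬detector) = 0.002934 / 0.801661 ≈ 0.004

Pr(burnt toast | ¬detector) ≈ 0.004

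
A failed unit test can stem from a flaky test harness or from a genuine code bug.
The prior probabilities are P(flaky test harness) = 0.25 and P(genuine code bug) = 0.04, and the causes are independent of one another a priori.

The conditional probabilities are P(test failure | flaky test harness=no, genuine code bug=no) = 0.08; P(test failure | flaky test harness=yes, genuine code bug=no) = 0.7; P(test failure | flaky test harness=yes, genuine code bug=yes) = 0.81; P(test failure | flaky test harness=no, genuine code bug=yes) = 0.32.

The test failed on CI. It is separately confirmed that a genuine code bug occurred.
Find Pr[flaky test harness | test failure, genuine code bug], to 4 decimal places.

For the numerator, keep only flaky test harness=true terms: 0.81·0.25 = 0.202500
Normalizer over all consistent configurations: 0.32·0.75 + 0.81·0.25 = 0.442500
Posterior = 0.202500 / 0.442500 ≈ 0.4576

Pr[flaky test harness | test failure, genuine code bug] ≈ 0.4576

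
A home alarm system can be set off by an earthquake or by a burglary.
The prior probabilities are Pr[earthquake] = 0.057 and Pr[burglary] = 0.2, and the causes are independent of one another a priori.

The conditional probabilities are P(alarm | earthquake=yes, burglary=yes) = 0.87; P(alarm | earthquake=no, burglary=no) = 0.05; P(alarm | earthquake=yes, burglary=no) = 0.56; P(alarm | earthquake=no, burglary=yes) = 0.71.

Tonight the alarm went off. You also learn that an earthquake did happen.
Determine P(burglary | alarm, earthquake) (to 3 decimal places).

Sum P(alarm|·) weighted by the priors over both values of burglary:
  P(alarm | earthquake) = 0.56*0.8 + 0.87*0.2
        = 0.448000 + 0.174000 = 0.622000
Configurations with burglary contribute 0.174000, so
  P(burglary | alarm, earthquake) = 0.174000 / 0.622000 ≈ 0.280

P(burglary | alarm, earthquake) ≈ 0.280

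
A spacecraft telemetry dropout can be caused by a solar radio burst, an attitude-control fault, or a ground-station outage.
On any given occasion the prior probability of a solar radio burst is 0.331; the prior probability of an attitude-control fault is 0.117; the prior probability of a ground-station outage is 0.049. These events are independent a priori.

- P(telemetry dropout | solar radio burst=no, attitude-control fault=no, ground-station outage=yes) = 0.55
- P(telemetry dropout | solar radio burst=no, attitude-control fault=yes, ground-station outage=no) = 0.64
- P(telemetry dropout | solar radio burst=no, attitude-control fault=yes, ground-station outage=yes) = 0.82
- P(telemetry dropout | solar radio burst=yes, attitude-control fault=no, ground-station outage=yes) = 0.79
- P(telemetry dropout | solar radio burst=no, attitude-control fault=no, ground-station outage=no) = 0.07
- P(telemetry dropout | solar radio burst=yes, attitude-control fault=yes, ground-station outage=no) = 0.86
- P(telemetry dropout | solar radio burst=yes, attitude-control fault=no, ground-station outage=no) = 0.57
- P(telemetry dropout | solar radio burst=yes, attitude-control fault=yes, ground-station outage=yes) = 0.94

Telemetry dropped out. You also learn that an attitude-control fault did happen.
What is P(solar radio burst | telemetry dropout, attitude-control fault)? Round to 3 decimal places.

P(solar radio burst | telemetry dropout, attitude-control fault) ≈ 0.397

P(telemetry dropout | attitude-control fault) = 0.64×0.669×0.951 + 0.82×0.669×0.049 + 0.86×0.331×0.951 + 0.94×0.331×0.049 = 0.407180 + 0.026880 + 0.270712 + 0.015246 = 0.720018
Restricting to configurations with solar radio burst present: 0.270712 + 0.015246 = 0.285958.
So P(solar radio burst | telemetry dropout, attitude-control fault) = 0.285958/0.720018 ≈ 0.397.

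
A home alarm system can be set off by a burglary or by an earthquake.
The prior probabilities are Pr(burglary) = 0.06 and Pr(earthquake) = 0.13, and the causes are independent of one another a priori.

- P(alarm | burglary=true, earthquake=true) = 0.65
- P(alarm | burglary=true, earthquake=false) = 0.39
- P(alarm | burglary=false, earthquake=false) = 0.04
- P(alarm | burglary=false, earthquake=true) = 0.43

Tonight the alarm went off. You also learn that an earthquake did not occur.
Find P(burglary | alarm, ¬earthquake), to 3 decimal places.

Sum P(alarm|·) weighted by the priors over both values of burglary:
  P(alarm | ¬earthquake) = 0.04*0.94 + 0.39*0.06
        = 0.037600 + 0.023400 = 0.061000
The terms with burglary present sum to 0.023400, so
  P(burglary | alarm, ¬earthquake) = 0.023400 / 0.061000 ≈ 0.384

P(burglary | alarm, ¬earthquake) ≈ 0.384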